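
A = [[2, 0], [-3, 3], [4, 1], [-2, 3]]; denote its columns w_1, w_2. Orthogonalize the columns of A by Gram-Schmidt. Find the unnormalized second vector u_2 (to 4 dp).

w_1 = (2, -3, 4, -2); ‖w_1‖ = 5.7446, so q_1 = (0.3482, -0.5222, 0.6963, -0.3482).
q_1·w_2 = 0.3482·0 + (-0.5222)·3 + 0.6963·1 + (-0.3482)·3 = -1.9149.
u_2 = w_2 + 1.9149·q_1 = (0.6667, 2.0000, 2.3333, 2.3333).

u_2 = (0.6667, 2.0000, 2.3333, 2.3333)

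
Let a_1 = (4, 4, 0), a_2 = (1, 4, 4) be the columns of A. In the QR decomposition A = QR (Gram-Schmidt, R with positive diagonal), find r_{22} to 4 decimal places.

e_1 = a_1/‖a_1‖ = (4, 4, 0)/5.6569 = (0.7071, 0.7071, 0.0000).
r_{12} = e_1·a_2 = 3.5355.
u_2 = a_2 − 3.5355·e_1 = (-1.5000, 1.5000, 4.0000).
r_{22} = ‖u_2‖ = 4.5277.

r_{22} = 4.5277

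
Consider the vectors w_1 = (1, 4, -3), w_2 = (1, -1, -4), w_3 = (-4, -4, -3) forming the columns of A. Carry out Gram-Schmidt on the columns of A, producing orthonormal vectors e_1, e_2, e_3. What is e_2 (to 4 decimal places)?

e_2 = (0.1695, -0.6181, -0.7676)

e_1 = w_1/‖w_1‖ = (1, 4, -3)/5.0990 = (0.1961, 0.7845, -0.5883).
r_{12} = e_1·w_2 = 1.7650.
u_2 = w_2 − 1.7650·e_1 = (0.6538, -2.3846, -2.9615).
‖u_2‖ = 3.8581, so e_2 = (0.1695, -0.6181, -0.7676).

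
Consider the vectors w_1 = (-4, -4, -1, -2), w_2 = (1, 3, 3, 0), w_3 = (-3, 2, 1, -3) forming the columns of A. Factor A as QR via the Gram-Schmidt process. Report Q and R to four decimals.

w_1 = (-4, -4, -1, -2); ‖w_1‖ = 6.0828, so e_1 = (-0.6576, -0.6576, -0.1644, -0.3288).
e_1·w_2 = (-0.6576)·1 + (-0.6576)·3 + (-0.1644)·3 + (-0.3288)·0 = -3.1236.
u_2 = w_2 + 3.1236·e_1 = (-1.0541, 0.9459, 2.4865, -1.0270).
‖u_2‖ = 3.0403, so e_2 = (-0.3467, 0.3111, 0.8179, -0.3378).
e_1·w_3 = (-0.6576)·(-3) + (-0.6576)·2 + (-0.1644)·1 + (-0.3288)·(-3) = 1.4796; e_2·w_3 = (-0.3467)·(-3) + 0.3111·2 + 0.8179·1 + (-0.3378)·(-3) = 3.4936.
u_3 = w_3 − 1.4796·e_1 − 3.4936·e_2 = (-0.8158, 1.8860, -1.6140, -1.3333).
‖u_3‖ = 2.9335, so e_3 = (-0.2781, 0.6429, -0.5502, -0.4545).

Q = [[-0.6576, -0.3467, -0.2781], [-0.6576, 0.3111, 0.6429], [-0.1644, 0.8179, -0.5502], [-0.3288, -0.3378, -0.4545]], R = [[6.0828, -3.1236, 1.4796], [0.0000, 3.0403, 3.4936], [0.0000, 0.0000, 2.9335]]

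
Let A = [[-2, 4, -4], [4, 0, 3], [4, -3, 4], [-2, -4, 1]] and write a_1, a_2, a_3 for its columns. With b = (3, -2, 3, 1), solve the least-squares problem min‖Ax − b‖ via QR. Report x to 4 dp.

x = (4.8333, -4.3333, -7.3333)

a_1 = (-2, 4, 4, -2); ‖a_1‖ = 6.3246, so e_1 = (-0.3162, 0.6325, 0.6325, -0.3162).
e_1·a_2 = (-0.3162)·4 + 0.6325·0 + 0.6325·(-3) + (-0.3162)·(-4) = -1.8974.
u_2 = a_2 + 1.8974·e_1 = (3.4000, 1.2000, -1.8000, -4.6000).
‖u_2‖ = 6.1156, so e_2 = (0.5560, 0.1962, -0.2943, -0.7522).
e_1·a_3 = (-0.3162)·(-4) + 0.6325·3 + 0.6325·4 + (-0.3162)·1 = 5.3759; e_2·a_3 = 0.5560·(-4) + 0.1962·3 + (-0.2943)·4 + (-0.7522)·1 = -3.5647.
u_3 = a_3 − 5.3759·e_1 + 3.5647·e_2 = (-0.3182, 0.2995, -0.4492, 0.0187).
‖u_3‖ = 0.6269, so e_3 = (-0.5075, 0.4777, -0.7165, 0.0299).
Qᵀb = (-0.6325, -0.3597, -4.5975).
Back-substitute: x_3 = -4.5975/0.6269 = -7.3333.
x_2 = (-0.3597 + 3.5647·(-7.3333))/6.1156 = -4.3333.
x_1 = (-0.6325 + 1.8974·(-4.3333) − 5.3759·(-7.3333))/6.3246 = 4.8333.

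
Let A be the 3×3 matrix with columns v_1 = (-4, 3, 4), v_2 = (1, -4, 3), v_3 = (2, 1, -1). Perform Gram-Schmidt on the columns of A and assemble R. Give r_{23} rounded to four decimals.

r_{23} = -1.1615

v_1 = (-4, 3, 4); ‖v_1‖ = 6.4031, so q_1 = (-0.6247, 0.4685, 0.6247).
q_1·v_2 = (-0.6247)·1 + 0.4685·(-4) + 0.6247·3 = -0.6247.
u_2 = v_2 + 0.6247·q_1 = (0.6098, -3.7073, 3.3902).
‖u_2‖ = 5.0606, so q_2 = (0.1205, -0.7326, 0.6699).
r_{23} = q_2·v_3 = -1.1615.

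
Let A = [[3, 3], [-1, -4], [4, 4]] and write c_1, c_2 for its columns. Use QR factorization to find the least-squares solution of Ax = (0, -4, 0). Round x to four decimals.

c_1 = (3, -1, 4); ‖c_1‖ = 5.0990, so e_1 = (0.5883, -0.1961, 0.7845).
e_1·c_2 = 0.5883·3 + (-0.1961)·(-4) + 0.7845·4 = 5.6874.
u_2 = c_2 − 5.6874·e_1 = (-0.3462, -2.8846, -0.4615).
‖u_2‖ = 2.9417, so e_2 = (-0.1177, -0.9806, -0.1569).
Qᵀb = (0.7845, 3.9223).
Back-substitute: x_2 = 3.9223/2.9417 = 1.3333.
x_1 = (0.7845 − 5.6874·1.3333)/5.0990 = -1.3333.

x = (-1.3333, 1.3333)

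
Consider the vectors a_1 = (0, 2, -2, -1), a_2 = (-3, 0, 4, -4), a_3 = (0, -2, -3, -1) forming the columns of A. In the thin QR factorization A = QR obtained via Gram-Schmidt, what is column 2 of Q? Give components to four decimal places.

q_2 = (-0.4790, 0.1419, 0.4968, -0.7097)

a_1 = (0, 2, -2, -1); ‖a_1‖ = 3.0000, so q_1 = (0.0000, 0.6667, -0.6667, -0.3333).
q_1·a_2 = 0.0000·(-3) + 0.6667·0 + (-0.6667)·4 + (-0.3333)·(-4) = -1.3333.
u_2 = a_2 + 1.3333·q_1 = (-3.0000, 0.8889, 3.1111, -4.4444).
‖u_2‖ = 6.2628, so q_2 = (-0.4790, 0.1419, 0.4968, -0.7097).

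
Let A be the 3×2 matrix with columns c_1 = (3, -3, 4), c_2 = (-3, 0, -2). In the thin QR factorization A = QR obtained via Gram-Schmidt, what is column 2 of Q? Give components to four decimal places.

e_2 = (-0.7071, -0.7071, 0.0000)

c_1 = (3, -3, 4); ‖c_1‖ = 5.8310, so e_1 = (0.5145, -0.5145, 0.6860).
e_1·c_2 = 0.5145·(-3) + (-0.5145)·0 + 0.6860·(-2) = -2.9155.
u_2 = c_2 + 2.9155·e_1 = (-1.5000, -1.5000, 0.0000).
‖u_2‖ = 2.1213, so e_2 = (-0.7071, -0.7071, 0.0000).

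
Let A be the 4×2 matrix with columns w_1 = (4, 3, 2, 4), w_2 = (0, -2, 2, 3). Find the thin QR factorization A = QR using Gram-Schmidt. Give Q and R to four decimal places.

Q = [[0.5963, -0.2312], [0.4472, -0.6937], [0.2981, 0.4047], [0.5963, 0.5492]], R = [[6.7082, 1.4907], [0.0000, 3.8442]]

w_1 = (4, 3, 2, 4); ‖w_1‖ = 6.7082, so q_1 = (0.5963, 0.4472, 0.2981, 0.5963).
q_1·w_2 = 0.5963·0 + 0.4472·(-2) + 0.2981·2 + 0.5963·3 = 1.4907.
u_2 = w_2 − 1.4907·q_1 = (-0.8889, -2.6667, 1.5556, 2.1111).
‖u_2‖ = 3.8442, so q_2 = (-0.2312, -0.6937, 0.4047, 0.5492).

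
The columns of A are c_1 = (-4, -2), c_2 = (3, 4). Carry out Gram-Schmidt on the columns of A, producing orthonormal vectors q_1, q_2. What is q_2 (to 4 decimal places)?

q_1 = c_1/‖c_1‖ = (-4, -2)/4.4721 = (-0.8944, -0.4472).
r_{12} = q_1·c_2 = -4.4721.
u_2 = c_2 + 4.4721·q_1 = (-1.0000, 2.0000).
‖u_2‖ = 2.2361, so q_2 = (-0.4472, 0.8944).

q_2 = (-0.4472, 0.8944)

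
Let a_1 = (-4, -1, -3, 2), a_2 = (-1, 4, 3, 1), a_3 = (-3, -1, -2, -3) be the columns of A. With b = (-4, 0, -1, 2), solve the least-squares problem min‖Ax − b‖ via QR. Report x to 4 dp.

x = (0.8357, 0.3357, 0.0214)

a_1 = (-4, -1, -3, 2); ‖a_1‖ = 5.4772, so q_1 = (-0.7303, -0.1826, -0.5477, 0.3651).
q_1·a_2 = (-0.7303)·(-1) + (-0.1826)·4 + (-0.5477)·3 + 0.3651·1 = -1.2780.
u_2 = a_2 + 1.2780·q_1 = (-1.9333, 3.7667, 2.3000, 1.4667).
‖u_2‖ = 5.0365, so q_2 = (-0.3839, 0.7479, 0.4567, 0.2912).
q_1·a_3 = (-0.7303)·(-3) + (-0.1826)·(-1) + (-0.5477)·(-2) + 0.3651·(-3) = 2.3735; q_2·a_3 = (-0.3839)·(-3) + 0.7479·(-1) + 0.4567·(-2) + 0.2912·(-3) = -1.3832.
u_3 = a_3 − 2.3735·q_1 + 1.3832·q_2 = (-1.7976, 0.4678, -0.0683, -3.4639).
‖u_3‖ = 3.9311, so q_3 = (-0.4573, 0.1190, -0.0174, -0.8811).
Qᵀb = (4.1992, 1.6612, 0.0842).
Back-substitute: x_3 = 0.0842/3.9311 = 0.0214.
x_2 = (1.6612 + 1.3832·0.0214)/5.0365 = 0.3357.
x_1 = (4.1992 + 1.2780·0.3357 − 2.3735·0.0214)/5.4772 = 0.8357.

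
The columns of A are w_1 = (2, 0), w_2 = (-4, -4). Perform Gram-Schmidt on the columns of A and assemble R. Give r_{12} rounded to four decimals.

r_{12} = -4.0000

w_1 = (2, 0); ‖w_1‖ = 2.0000, so q_1 = (1.0000, 0.0000).
r_{12} = q_1·w_2 = -4.0000.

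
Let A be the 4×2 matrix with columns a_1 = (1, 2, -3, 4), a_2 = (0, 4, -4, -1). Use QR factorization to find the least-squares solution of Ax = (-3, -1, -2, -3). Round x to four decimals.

x = (-0.6471, 0.5259)

a_1 = (1, 2, -3, 4); ‖a_1‖ = 5.4772, so q_1 = (0.1826, 0.3651, -0.5477, 0.7303).
q_1·a_2 = 0.1826·0 + 0.3651·4 + (-0.5477)·(-4) + 0.7303·(-1) = 2.9212.
u_2 = a_2 − 2.9212·q_1 = (-0.5333, 2.9333, -2.4000, -3.1333).
‖u_2‖ = 4.9464, so q_2 = (-0.1078, 0.5930, -0.4852, -0.6335).
Qᵀb = (-2.0083, 2.6012).
Back-substitute: x_2 = 2.6012/4.9464 = 0.5259.
x_1 = (-2.0083 − 2.9212·0.5259)/5.4772 = -0.6471.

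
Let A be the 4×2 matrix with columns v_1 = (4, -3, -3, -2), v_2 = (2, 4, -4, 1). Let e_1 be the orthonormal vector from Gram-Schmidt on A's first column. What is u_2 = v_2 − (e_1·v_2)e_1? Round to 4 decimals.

v_1 = (4, -3, -3, -2); ‖v_1‖ = 6.1644, so e_1 = (0.6489, -0.4867, -0.4867, -0.3244).
e_1·v_2 = 0.6489·2 + (-0.4867)·4 + (-0.4867)·(-4) + (-0.3244)·1 = 0.9733.
u_2 = v_2 − 0.9733·e_1 = (1.3684, 4.4737, -3.5263, 1.3158).

u_2 = (1.3684, 4.4737, -3.5263, 1.3158)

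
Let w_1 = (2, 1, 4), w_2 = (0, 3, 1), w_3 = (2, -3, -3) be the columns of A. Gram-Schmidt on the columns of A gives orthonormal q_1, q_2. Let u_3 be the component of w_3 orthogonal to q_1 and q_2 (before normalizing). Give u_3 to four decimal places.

q_1 = w_1/‖w_1‖ = (2, 1, 4)/4.5826 = (0.4364, 0.2182, 0.8729).
r_{12} = q_1·w_2 = 1.5275.
u_2 = w_2 − 1.5275·q_1 = (-0.6667, 2.6667, -0.3333).
‖u_2‖ = 2.7689, so q_2 = (-0.2408, 0.9631, -0.1204).
r_{13} = q_1·w_3 = -2.4004; r_{23} = q_2·w_3 = -3.0096.
u_3 = w_3 + 2.4004·q_1 + 3.0096·q_2 = (2.3230, 0.4224, -1.2671).

u_3 = (2.3230, 0.4224, -1.2671)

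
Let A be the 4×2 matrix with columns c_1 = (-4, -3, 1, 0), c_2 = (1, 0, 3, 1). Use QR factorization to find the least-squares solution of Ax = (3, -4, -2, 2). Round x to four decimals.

c_1 = (-4, -3, 1, 0); ‖c_1‖ = 5.0990, so e_1 = (-0.7845, -0.5883, 0.1961, 0.0000).
e_1·c_2 = (-0.7845)·1 + (-0.5883)·0 + 0.1961·3 + 0.0000·1 = -0.1961.
u_2 = c_2 + 0.1961·e_1 = (0.8462, -0.1154, 3.0385, 1.0000).
‖u_2‖ = 3.3108, so e_2 = (0.2556, -0.0349, 0.9177, 0.3020).
Qᵀb = (-0.3922, -0.3253).
Back-substitute: x_2 = -0.3253/3.3108 = -0.0982.
x_1 = (-0.3922 + 0.1961·(-0.0982))/5.0990 = -0.0807.

x = (-0.0807, -0.0982)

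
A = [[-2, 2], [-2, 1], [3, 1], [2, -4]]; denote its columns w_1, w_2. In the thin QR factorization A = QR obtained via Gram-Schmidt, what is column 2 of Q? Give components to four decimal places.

q_2 = (0.2363, -0.0118, 0.6381, -0.7327)

q_1 = w_1/‖w_1‖ = (-2, -2, 3, 2)/4.5826 = (-0.4364, -0.4364, 0.6547, 0.4364).
r_{12} = q_1·w_2 = -2.4004.
u_2 = w_2 + 2.4004·q_1 = (0.9524, -0.0476, 2.5714, -2.9524).
‖u_2‖ = 4.0297, so q_2 = (0.2363, -0.0118, 0.6381, -0.7327).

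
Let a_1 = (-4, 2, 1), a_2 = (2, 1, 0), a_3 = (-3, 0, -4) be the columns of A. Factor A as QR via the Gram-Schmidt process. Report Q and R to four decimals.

Q = [[-0.8729, 0.4729, -0.1204], [0.4364, 0.8669, 0.2408], [0.2182, 0.1576, -0.9631]], R = [[4.5826, -1.3093, 1.7457], [0.0000, 1.8127, -2.0491], [0.0000, 0.0000, 4.2135]]

a_1 = (-4, 2, 1); ‖a_1‖ = 4.5826, so e_1 = (-0.8729, 0.4364, 0.2182).
e_1·a_2 = (-0.8729)·2 + 0.4364·1 + 0.2182·0 = -1.3093.
u_2 = a_2 + 1.3093·e_1 = (0.8571, 1.5714, 0.2857).
‖u_2‖ = 1.8127, so e_2 = (0.4729, 0.8669, 0.1576).
e_1·a_3 = (-0.8729)·(-3) + 0.4364·0 + 0.2182·(-4) = 1.7457; e_2·a_3 = 0.4729·(-3) + 0.8669·0 + 0.1576·(-4) = -2.0491.
u_3 = a_3 − 1.7457·e_1 + 2.0491·e_2 = (-0.5072, 1.0145, -4.0580).
‖u_3‖ = 4.2135, so e_3 = (-0.1204, 0.2408, -0.9631).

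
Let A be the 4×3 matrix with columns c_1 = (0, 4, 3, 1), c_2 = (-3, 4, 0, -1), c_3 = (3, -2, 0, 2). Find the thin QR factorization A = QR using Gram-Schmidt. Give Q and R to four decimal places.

Q = [[0.0000, -0.7203, 0.2400], [0.7845, 0.4063, 0.3371], [0.5883, -0.4156, -0.6589], [0.1961, -0.3786, 0.6282]], R = [[5.0990, 2.9417, -1.1767], [0.0000, 4.1649, -3.7308], [0.0000, 0.0000, 1.3024]]

c_1 = (0, 4, 3, 1); ‖c_1‖ = 5.0990, so e_1 = (0.0000, 0.7845, 0.5883, 0.1961).
e_1·c_2 = 0.0000·(-3) + 0.7845·4 + 0.5883·0 + 0.1961·(-1) = 2.9417.
u_2 = c_2 − 2.9417·e_1 = (-3.0000, 1.6923, -1.7308, -1.5769).
‖u_2‖ = 4.1649, so e_2 = (-0.7203, 0.4063, -0.4156, -0.3786).
e_1·c_3 = 0.0000·3 + 0.7845·(-2) + 0.5883·0 + 0.1961·2 = -1.1767; e_2·c_3 = (-0.7203)·3 + 0.4063·(-2) + (-0.4156)·0 + (-0.3786)·2 = -3.7308.
u_3 = c_3 + 1.1767·e_1 + 3.7308·e_2 = (0.3126, 0.4390, -0.8581, 0.8182).
‖u_3‖ = 1.3024, so e_3 = (0.2400, 0.3371, -0.6589, 0.6282).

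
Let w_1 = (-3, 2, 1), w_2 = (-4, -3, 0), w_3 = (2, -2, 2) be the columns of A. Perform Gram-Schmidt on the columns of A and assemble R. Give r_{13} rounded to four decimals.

w_1 = (-3, 2, 1); ‖w_1‖ = 3.7417, so q_1 = (-0.8018, 0.5345, 0.2673).
r_{13} = q_1·w_3 = -2.1381.

r_{13} = -2.1381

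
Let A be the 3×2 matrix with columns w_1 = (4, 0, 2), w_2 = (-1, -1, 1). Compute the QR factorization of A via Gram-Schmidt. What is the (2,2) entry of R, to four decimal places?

w_1 = (4, 0, 2); ‖w_1‖ = 4.4721, so q_1 = (0.8944, 0.0000, 0.4472).
q_1·w_2 = 0.8944·(-1) + 0.0000·(-1) + 0.4472·1 = -0.4472.
u_2 = w_2 + 0.4472·q_1 = (-0.6000, -1.0000, 1.2000).
r_{22} = ‖u_2‖ = 1.6733.

r_{22} = 1.6733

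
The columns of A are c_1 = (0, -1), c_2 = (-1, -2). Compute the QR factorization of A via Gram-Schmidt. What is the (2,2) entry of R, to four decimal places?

r_{22} = 1.0000

c_1 = (0, -1); ‖c_1‖ = 1.0000, so e_1 = (0.0000, -1.0000).
e_1·c_2 = 0.0000·(-1) + (-1.0000)·(-2) = 2.0000.
u_2 = c_2 − 2.0000·e_1 = (-1.0000, 0.0000).
r_{22} = ‖u_2‖ = 1.0000.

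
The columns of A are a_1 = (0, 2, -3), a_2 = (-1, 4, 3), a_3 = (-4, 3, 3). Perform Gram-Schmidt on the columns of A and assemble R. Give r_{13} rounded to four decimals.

r_{13} = -0.8321

a_1 = (0, 2, -3); ‖a_1‖ = 3.6056, so q_1 = (0.0000, 0.5547, -0.8321).
r_{13} = q_1·a_3 = -0.8321.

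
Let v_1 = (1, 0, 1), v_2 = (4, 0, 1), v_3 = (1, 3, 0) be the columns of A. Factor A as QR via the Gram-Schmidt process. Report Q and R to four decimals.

e_1 = v_1/‖v_1‖ = (1, 0, 1)/1.4142 = (0.7071, 0.0000, 0.7071).
r_{12} = e_1·v_2 = 3.5355.
u_2 = v_2 − 3.5355·e_1 = (1.5000, 0.0000, -1.5000).
‖u_2‖ = 2.1213, so e_2 = (0.7071, 0.0000, -0.7071).
r_{13} = e_1·v_3 = 0.7071; r_{23} = e_2·v_3 = 0.7071.
u_3 = v_3 − 0.7071·e_1 − 0.7071·e_2 = (0.0000, 3.0000, 0.0000).
‖u_3‖ = 3.0000, so e_3 = (0.0000, 1.0000, 0.0000).

Q = [[0.7071, 0.7071, 0.0000], [0.0000, 0.0000, 1.0000], [0.7071, -0.7071, 0.0000]], R = [[1.4142, 3.5355, 0.7071], [0.0000, 2.1213, 0.7071], [0.0000, 0.0000, 3.0000]]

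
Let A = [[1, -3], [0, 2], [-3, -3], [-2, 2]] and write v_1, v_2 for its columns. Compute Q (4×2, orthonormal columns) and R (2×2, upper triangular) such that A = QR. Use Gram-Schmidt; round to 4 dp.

Q = [[0.2673, -0.6198], [0.0000, 0.3944], [-0.8018, -0.5071], [-0.5345, 0.4507]], R = [[3.7417, 0.5345], [0.0000, 5.0709]]

q_1 = v_1/‖v_1‖ = (1, 0, -3, -2)/3.7417 = (0.2673, 0.0000, -0.8018, -0.5345).
r_{12} = q_1·v_2 = 0.5345.
u_2 = v_2 − 0.5345·q_1 = (-3.1429, 2.0000, -2.5714, 2.2857).
‖u_2‖ = 5.0709, so q_2 = (-0.6198, 0.3944, -0.5071, 0.4507).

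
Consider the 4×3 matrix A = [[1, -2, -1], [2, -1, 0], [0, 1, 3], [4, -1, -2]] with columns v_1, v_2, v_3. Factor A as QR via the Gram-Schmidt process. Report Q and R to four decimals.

v_1 = (1, 2, 0, 4); ‖v_1‖ = 4.5826, so q_1 = (0.2182, 0.4364, 0.0000, 0.8729).
q_1·v_2 = 0.2182·(-2) + 0.4364·(-1) + 0.0000·1 + 0.8729·(-1) = -1.7457.
u_2 = v_2 + 1.7457·q_1 = (-1.6190, -0.2381, 1.0000, 0.5238).
‖u_2‖ = 1.9881, so q_2 = (-0.8144, -0.1198, 0.5030, 0.2635).
q_1·v_3 = 0.2182·(-1) + 0.4364·0 + 0.0000·3 + 0.8729·(-2) = -1.9640; q_2·v_3 = (-0.8144)·(-1) + (-0.1198)·0 + 0.5030·3 + 0.2635·(-2) = 1.7964.
u_3 = v_3 + 1.9640·q_1 − 1.7964·q_2 = (0.8916, 1.0723, 2.0964, -0.7590).
‖u_3‖ = 2.6298, so q_3 = (0.3390, 0.4078, 0.7972, -0.2886).

Q = [[0.2182, -0.8144, 0.3390], [0.4364, -0.1198, 0.4078], [0.0000, 0.5030, 0.7972], [0.8729, 0.2635, -0.2886]], R = [[4.5826, -1.7457, -1.9640], [0.0000, 1.9881, 1.7964], [0.0000, 0.0000, 2.6298]]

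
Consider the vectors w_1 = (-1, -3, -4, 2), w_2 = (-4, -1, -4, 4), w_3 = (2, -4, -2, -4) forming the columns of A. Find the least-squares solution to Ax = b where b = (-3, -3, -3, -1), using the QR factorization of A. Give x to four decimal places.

x = (-1.3838, 1.6486, 1.2405)

e_1 = w_1/‖w_1‖ = (-1, -3, -4, 2)/5.4772 = (-0.1826, -0.5477, -0.7303, 0.3651).
r_{12} = e_1·w_2 = 5.6598.
u_2 = w_2 − 5.6598·e_1 = (-2.9667, 2.1000, 0.1333, 1.9333).
‖u_2‖ = 4.1191, so e_2 = (-0.7202, 0.5098, 0.0324, 0.4694).
r_{13} = e_1·w_3 = 1.8257; r_{23} = e_2·w_3 = -5.4219.
u_3 = w_3 − 1.8257·e_1 + 5.4219·e_2 = (-1.5717, -0.2358, -0.4912, -2.1218).
‖u_3‖ = 2.6961, so e_3 = (-0.5829, -0.0874, -0.1822, -0.7870).
Qᵀb = (4.0166, 0.0647, 3.3447).
Back-substitute: x_3 = 3.3447/2.6961 = 1.2405.
x_2 = (0.0647 + 5.4219·1.2405)/4.1191 = 1.6486.
x_1 = (4.0166 − 5.6598·1.6486 − 1.8257·1.2405)/5.4772 = -1.3838.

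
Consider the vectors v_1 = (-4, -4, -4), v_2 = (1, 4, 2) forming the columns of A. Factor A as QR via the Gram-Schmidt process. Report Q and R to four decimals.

v_1 = (-4, -4, -4); ‖v_1‖ = 6.9282, so e_1 = (-0.5774, -0.5774, -0.5774).
e_1·v_2 = (-0.5774)·1 + (-0.5774)·4 + (-0.5774)·2 = -4.0415.
u_2 = v_2 + 4.0415·e_1 = (-1.3333, 1.6667, -0.3333).
‖u_2‖ = 2.1602, so e_2 = (-0.6172, 0.7715, -0.1543).

Q = [[-0.5774, -0.6172], [-0.5774, 0.7715], [-0.5774, -0.1543]], R = [[6.9282, -4.0415], [0.0000, 2.1602]]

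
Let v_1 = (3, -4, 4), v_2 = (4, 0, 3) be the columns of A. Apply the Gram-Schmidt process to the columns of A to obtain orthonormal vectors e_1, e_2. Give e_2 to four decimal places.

e_1 = v_1/‖v_1‖ = (3, -4, 4)/6.4031 = (0.4685, -0.6247, 0.6247).
r_{12} = e_1·v_2 = 3.7482.
u_2 = v_2 − 3.7482·e_1 = (2.2439, 2.3415, 0.6585).
‖u_2‖ = 3.3093, so e_2 = (0.6781, 0.7075, 0.1990).

e_2 = (0.6781, 0.7075, 0.1990)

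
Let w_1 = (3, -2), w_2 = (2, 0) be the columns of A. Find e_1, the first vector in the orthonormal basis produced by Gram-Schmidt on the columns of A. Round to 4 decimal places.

e_1 = (0.8321, -0.5547)

e_1 = w_1/‖w_1‖ = (3, -2)/3.6056 = (0.8321, -0.5547).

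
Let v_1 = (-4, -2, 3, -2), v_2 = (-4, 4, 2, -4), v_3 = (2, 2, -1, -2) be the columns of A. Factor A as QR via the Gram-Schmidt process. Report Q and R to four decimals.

Q = [[-0.6963, -0.2182, 0.5345], [-0.3482, 0.8729, -0.2673], [0.5222, 0.0000, 0.0000], [-0.3482, -0.4364, -0.8018]], R = [[5.7446, 3.8297, -1.9149], [0.0000, 6.1101, 2.1822], [0.0000, 0.0000, 2.1381]]

v_1 = (-4, -2, 3, -2); ‖v_1‖ = 5.7446, so e_1 = (-0.6963, -0.3482, 0.5222, -0.3482).
e_1·v_2 = (-0.6963)·(-4) + (-0.3482)·4 + 0.5222·2 + (-0.3482)·(-4) = 3.8297.
u_2 = v_2 − 3.8297·e_1 = (-1.3333, 5.3333, 0.0000, -2.6667).
‖u_2‖ = 6.1101, so e_2 = (-0.2182, 0.8729, 0.0000, -0.4364).
e_1·v_3 = (-0.6963)·2 + (-0.3482)·2 + 0.5222·(-1) + (-0.3482)·(-2) = -1.9149; e_2·v_3 = (-0.2182)·2 + 0.8729·2 + 0.0000·(-1) + (-0.4364)·(-2) = 2.1822.
u_3 = v_3 + 1.9149·e_1 − 2.1822·e_2 = (1.1429, -0.5714, 0.0000, -1.7143).
‖u_3‖ = 2.1381, so e_3 = (0.5345, -0.2673, 0.0000, -0.8018).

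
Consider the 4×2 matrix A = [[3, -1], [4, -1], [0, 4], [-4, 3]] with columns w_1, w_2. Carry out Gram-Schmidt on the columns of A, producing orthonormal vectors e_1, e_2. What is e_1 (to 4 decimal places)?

e_1 = (0.4685, 0.6247, 0.0000, -0.6247)

e_1 = w_1/‖w_1‖ = (3, 4, 0, -4)/6.4031 = (0.4685, 0.6247, 0.0000, -0.6247).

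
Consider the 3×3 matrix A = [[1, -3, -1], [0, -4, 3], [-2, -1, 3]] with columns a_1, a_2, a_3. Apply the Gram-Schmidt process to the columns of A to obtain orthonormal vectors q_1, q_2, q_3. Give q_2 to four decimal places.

q_1 = a_1/‖a_1‖ = (1, 0, -2)/2.2361 = (0.4472, 0.0000, -0.8944).
r_{12} = q_1·a_2 = -0.4472.
u_2 = a_2 + 0.4472·q_1 = (-2.8000, -4.0000, -1.4000).
‖u_2‖ = 5.0794, so q_2 = (-0.5512, -0.7875, -0.2756).

q_2 = (-0.5512, -0.7875, -0.2756)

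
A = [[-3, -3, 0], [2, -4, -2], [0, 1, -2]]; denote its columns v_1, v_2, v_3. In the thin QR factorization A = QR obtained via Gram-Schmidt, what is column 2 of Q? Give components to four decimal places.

v_1 = (-3, 2, 0); ‖v_1‖ = 3.6056, so q_1 = (-0.8321, 0.5547, 0.0000).
q_1·v_2 = (-0.8321)·(-3) + 0.5547·(-4) + 0.0000·1 = 0.2774.
u_2 = v_2 − 0.2774·q_1 = (-2.7692, -4.1538, 1.0000).
‖u_2‖ = 5.0915, so q_2 = (-0.5439, -0.8158, 0.1964).

q_2 = (-0.5439, -0.8158, 0.1964)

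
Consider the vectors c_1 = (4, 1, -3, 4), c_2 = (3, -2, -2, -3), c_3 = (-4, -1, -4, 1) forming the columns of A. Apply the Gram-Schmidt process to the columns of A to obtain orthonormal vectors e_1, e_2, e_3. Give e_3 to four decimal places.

e_3 = (-0.5921, -0.2396, -0.7654, 0.0779)

e_1 = c_1/‖c_1‖ = (4, 1, -3, 4)/6.4807 = (0.6172, 0.1543, -0.4629, 0.6172).
r_{12} = e_1·c_2 = 0.6172.
u_2 = c_2 − 0.6172·e_1 = (2.6190, -2.0952, -1.7143, -3.3810).
‖u_2‖ = 5.0615, so e_2 = (0.5174, -0.4140, -0.3387, -0.6680).
r_{13} = e_1·c_3 = -0.1543; r_{23} = e_2·c_3 = -0.9690.
u_3 = c_3 + 0.1543·e_1 + 0.9690·e_2 = (-3.4033, -1.3773, -4.3996, 0.4480).
‖u_3‖ = 5.7478, so e_3 = (-0.5921, -0.2396, -0.7654, 0.0779).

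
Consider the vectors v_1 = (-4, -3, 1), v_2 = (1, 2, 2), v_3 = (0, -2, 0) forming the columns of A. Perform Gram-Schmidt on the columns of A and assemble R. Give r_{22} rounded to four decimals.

v_1 = (-4, -3, 1); ‖v_1‖ = 5.0990, so e_1 = (-0.7845, -0.5883, 0.1961).
e_1·v_2 = (-0.7845)·1 + (-0.5883)·2 + 0.1961·2 = -1.5689.
u_2 = v_2 + 1.5689·e_1 = (-0.2308, 1.0769, 2.3077).
r_{22} = ‖u_2‖ = 2.5570.

r_{22} = 2.5570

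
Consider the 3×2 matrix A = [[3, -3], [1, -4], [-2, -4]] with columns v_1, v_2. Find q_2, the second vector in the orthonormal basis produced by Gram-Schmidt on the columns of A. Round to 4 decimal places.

q_1 = v_1/‖v_1‖ = (3, 1, -2)/3.7417 = (0.8018, 0.2673, -0.5345).
r_{12} = q_1·v_2 = -1.3363.
u_2 = v_2 + 1.3363·q_1 = (-1.9286, -3.6429, -4.7143).
‖u_2‖ = 6.2621, so q_2 = (-0.3080, -0.5817, -0.7528).

q_2 = (-0.3080, -0.5817, -0.7528)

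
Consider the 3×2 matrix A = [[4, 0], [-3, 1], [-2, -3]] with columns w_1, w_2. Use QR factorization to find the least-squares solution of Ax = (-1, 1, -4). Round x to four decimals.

e_1 = w_1/‖w_1‖ = (4, -3, -2)/5.3852 = (0.7428, -0.5571, -0.3714).
r_{12} = e_1·w_2 = 0.5571.
u_2 = w_2 − 0.5571·e_1 = (-0.4138, 1.3103, -2.7931).
‖u_2‖ = 3.1128, so e_2 = (-0.1329, 0.4210, -0.8973).
Qᵀb = (0.1857, 4.1430).
Back-substitute: x_2 = 4.1430/3.1128 = 1.3310.
x_1 = (0.1857 − 0.5571·1.3310)/5.3852 = -0.1032.

x = (-0.1032, 1.3310)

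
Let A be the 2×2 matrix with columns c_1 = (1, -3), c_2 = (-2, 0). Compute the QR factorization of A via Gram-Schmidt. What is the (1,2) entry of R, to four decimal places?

r_{12} = -0.6325

c_1 = (1, -3); ‖c_1‖ = 3.1623, so e_1 = (0.3162, -0.9487).
r_{12} = e_1·c_2 = -0.6325.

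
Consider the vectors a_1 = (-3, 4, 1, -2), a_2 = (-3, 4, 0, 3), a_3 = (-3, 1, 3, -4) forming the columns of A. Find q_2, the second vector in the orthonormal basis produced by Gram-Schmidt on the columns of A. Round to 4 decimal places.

q_1 = a_1/‖a_1‖ = (-3, 4, 1, -2)/5.4772 = (-0.5477, 0.7303, 0.1826, -0.3651).
r_{12} = q_1·a_2 = 3.4689.
u_2 = a_2 − 3.4689·q_1 = (-1.1000, 1.4667, -0.6333, 4.2667).
‖u_2‖ = 4.6869, so q_2 = (-0.2347, 0.3129, -0.1351, 0.9103).

q_2 = (-0.2347, 0.3129, -0.1351, 0.9103)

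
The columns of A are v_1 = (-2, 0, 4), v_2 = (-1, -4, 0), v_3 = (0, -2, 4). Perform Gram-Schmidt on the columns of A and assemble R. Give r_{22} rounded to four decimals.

v_1 = (-2, 0, 4); ‖v_1‖ = 4.4721, so e_1 = (-0.4472, 0.0000, 0.8944).
e_1·v_2 = (-0.4472)·(-1) + 0.0000·(-4) + 0.8944·0 = 0.4472.
u_2 = v_2 − 0.4472·e_1 = (-0.8000, -4.0000, -0.4000).
r_{22} = ‖u_2‖ = 4.0988.

r_{22} = 4.0988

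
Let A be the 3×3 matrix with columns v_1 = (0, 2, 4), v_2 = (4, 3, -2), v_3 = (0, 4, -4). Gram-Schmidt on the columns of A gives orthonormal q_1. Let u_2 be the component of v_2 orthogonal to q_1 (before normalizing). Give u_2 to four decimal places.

u_2 = (4.0000, 3.2000, -1.6000)

v_1 = (0, 2, 4); ‖v_1‖ = 4.4721, so q_1 = (0.0000, 0.4472, 0.8944).
q_1·v_2 = 0.0000·4 + 0.4472·3 + 0.8944·(-2) = -0.4472.
u_2 = v_2 + 0.4472·q_1 = (4.0000, 3.2000, -1.6000).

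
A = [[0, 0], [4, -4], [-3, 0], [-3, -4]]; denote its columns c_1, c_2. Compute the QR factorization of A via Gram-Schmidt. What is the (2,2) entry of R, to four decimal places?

q_1 = c_1/‖c_1‖ = (0, 4, -3, -3)/5.8310 = (0.0000, 0.6860, -0.5145, -0.5145).
r_{12} = q_1·c_2 = -0.6860.
u_2 = c_2 + 0.6860·q_1 = (0.0000, -3.5294, -0.3529, -4.3529).
r_{22} = ‖u_2‖ = 5.6151.

r_{22} = 5.6151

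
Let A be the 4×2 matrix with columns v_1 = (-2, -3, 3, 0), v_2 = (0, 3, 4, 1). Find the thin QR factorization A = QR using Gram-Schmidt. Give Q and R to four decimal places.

Q = [[-0.4264, 0.0539], [-0.6396, 0.6739], [0.6396, 0.7098], [0.0000, 0.1977]], R = [[4.6904, 0.6396], [0.0000, 5.0587]]

q_1 = v_1/‖v_1‖ = (-2, -3, 3, 0)/4.6904 = (-0.4264, -0.6396, 0.6396, 0.0000).
r_{12} = q_1·v_2 = 0.6396.
u_2 = v_2 − 0.6396·q_1 = (0.2727, 3.4091, 3.5909, 1.0000).
‖u_2‖ = 5.0587, so q_2 = (0.0539, 0.6739, 0.7098, 0.1977).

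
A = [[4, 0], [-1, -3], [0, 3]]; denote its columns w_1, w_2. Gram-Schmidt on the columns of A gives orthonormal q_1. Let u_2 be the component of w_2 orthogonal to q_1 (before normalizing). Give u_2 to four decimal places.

u_2 = (-0.7059, -2.8235, 3.0000)

w_1 = (4, -1, 0); ‖w_1‖ = 4.1231, so q_1 = (0.9701, -0.2425, 0.0000).
q_1·w_2 = 0.9701·0 + (-0.2425)·(-3) + 0.0000·3 = 0.7276.
u_2 = w_2 − 0.7276·q_1 = (-0.7059, -2.8235, 3.0000).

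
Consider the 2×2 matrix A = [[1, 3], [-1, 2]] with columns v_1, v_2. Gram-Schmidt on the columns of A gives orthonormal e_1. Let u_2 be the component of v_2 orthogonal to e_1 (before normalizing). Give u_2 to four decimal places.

v_1 = (1, -1); ‖v_1‖ = 1.4142, so e_1 = (0.7071, -0.7071).
e_1·v_2 = 0.7071·3 + (-0.7071)·2 = 0.7071.
u_2 = v_2 − 0.7071·e_1 = (2.5000, 2.5000).

u_2 = (2.5000, 2.5000)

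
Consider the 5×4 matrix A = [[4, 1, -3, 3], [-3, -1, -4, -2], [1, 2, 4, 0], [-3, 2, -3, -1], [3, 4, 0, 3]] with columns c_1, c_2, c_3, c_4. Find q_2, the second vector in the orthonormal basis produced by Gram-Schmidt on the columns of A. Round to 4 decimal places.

c_1 = (4, -3, 1, -3, 3); ‖c_1‖ = 6.6332, so q_1 = (0.6030, -0.4523, 0.1508, -0.4523, 0.4523).
q_1·c_2 = 0.6030·1 + (-0.4523)·(-1) + 0.1508·2 + (-0.4523)·2 + 0.4523·4 = 2.2613.
u_2 = c_2 − 2.2613·q_1 = (-0.3636, 0.0227, 1.6591, 3.0227, 2.9773).
‖u_2‖ = 4.5702, so q_2 = (-0.0796, 0.0050, 0.3630, 0.6614, 0.6515).

q_2 = (-0.0796, 0.0050, 0.3630, 0.6614, 0.6515)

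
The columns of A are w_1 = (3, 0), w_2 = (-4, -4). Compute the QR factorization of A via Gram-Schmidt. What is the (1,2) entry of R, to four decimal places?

e_1 = w_1/‖w_1‖ = (3, 0)/3.0000 = (1.0000, 0.0000).
r_{12} = e_1·w_2 = -4.0000.

r_{12} = -4.0000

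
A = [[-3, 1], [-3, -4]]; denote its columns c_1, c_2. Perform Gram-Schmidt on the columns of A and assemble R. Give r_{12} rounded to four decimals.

c_1 = (-3, -3); ‖c_1‖ = 4.2426, so e_1 = (-0.7071, -0.7071).
r_{12} = e_1·c_2 = 2.1213.

r_{12} = 2.1213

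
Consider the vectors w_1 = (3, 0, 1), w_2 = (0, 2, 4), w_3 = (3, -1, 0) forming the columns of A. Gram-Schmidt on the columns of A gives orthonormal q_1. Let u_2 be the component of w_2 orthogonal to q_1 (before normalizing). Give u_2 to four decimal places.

u_2 = (-1.2000, 2.0000, 3.6000)

w_1 = (3, 0, 1); ‖w_1‖ = 3.1623, so q_1 = (0.9487, 0.0000, 0.3162).
q_1·w_2 = 0.9487·0 + 0.0000·2 + 0.3162·4 = 1.2649.
u_2 = w_2 − 1.2649·q_1 = (-1.2000, 2.0000, 3.6000).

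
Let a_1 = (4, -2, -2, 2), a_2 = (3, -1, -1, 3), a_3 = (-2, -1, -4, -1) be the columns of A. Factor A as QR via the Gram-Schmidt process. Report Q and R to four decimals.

Q = [[0.7559, -0.0867, -0.5508], [-0.3780, 0.3468, -0.0393], [-0.3780, 0.3468, -0.7869], [0.3780, 0.8671, 0.2754]], R = [[5.2915, 4.1576, 0.0000], [0.0000, 1.6475, -2.4279], [0.0000, 0.0000, 4.0131]]

q_1 = a_1/‖a_1‖ = (4, -2, -2, 2)/5.2915 = (0.7559, -0.3780, -0.3780, 0.3780).
r_{12} = q_1·a_2 = 4.1576.
u_2 = a_2 − 4.1576·q_1 = (-0.1429, 0.5714, 0.5714, 1.4286).
‖u_2‖ = 1.6475, so q_2 = (-0.0867, 0.3468, 0.3468, 0.8671).
r_{13} = q_1·a_3 = 0.0000; r_{23} = q_2·a_3 = -2.4279.
u_3 = a_3 − 0.0000·q_1 + 2.4279·q_2 = (-2.2105, -0.1579, -3.1579, 1.1053).
‖u_3‖ = 4.0131, so q_3 = (-0.5508, -0.0393, -0.7869, 0.2754).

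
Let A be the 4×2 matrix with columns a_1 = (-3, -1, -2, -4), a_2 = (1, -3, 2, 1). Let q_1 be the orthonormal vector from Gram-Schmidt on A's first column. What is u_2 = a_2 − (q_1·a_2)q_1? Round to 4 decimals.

u_2 = (0.2000, -3.2667, 1.4667, -0.0667)

a_1 = (-3, -1, -2, -4); ‖a_1‖ = 5.4772, so q_1 = (-0.5477, -0.1826, -0.3651, -0.7303).
q_1·a_2 = (-0.5477)·1 + (-0.1826)·(-3) + (-0.3651)·2 + (-0.7303)·1 = -1.4606.
u_2 = a_2 + 1.4606·q_1 = (0.2000, -3.2667, 1.4667, -0.0667).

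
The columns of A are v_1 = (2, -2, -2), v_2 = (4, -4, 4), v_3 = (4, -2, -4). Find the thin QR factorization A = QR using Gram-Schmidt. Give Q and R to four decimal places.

Q = [[0.5774, 0.4082, 0.7071], [-0.5774, -0.4082, 0.7071], [-0.5774, 0.8165, 0.0000]], R = [[3.4641, 2.3094, 5.7735], [0.0000, 6.5320, -0.8165], [0.0000, 0.0000, 1.4142]]

v_1 = (2, -2, -2); ‖v_1‖ = 3.4641, so e_1 = (0.5774, -0.5774, -0.5774).
e_1·v_2 = 0.5774·4 + (-0.5774)·(-4) + (-0.5774)·4 = 2.3094.
u_2 = v_2 − 2.3094·e_1 = (2.6667, -2.6667, 5.3333).
‖u_2‖ = 6.5320, so e_2 = (0.4082, -0.4082, 0.8165).
e_1·v_3 = 0.5774·4 + (-0.5774)·(-2) + (-0.5774)·(-4) = 5.7735; e_2·v_3 = 0.4082·4 + (-0.4082)·(-2) + 0.8165·(-4) = -0.8165.
u_3 = v_3 − 5.7735·e_1 + 0.8165·e_2 = (1.0000, 1.0000, 0.0000).
‖u_3‖ = 1.4142, so e_3 = (0.7071, 0.7071, 0.0000).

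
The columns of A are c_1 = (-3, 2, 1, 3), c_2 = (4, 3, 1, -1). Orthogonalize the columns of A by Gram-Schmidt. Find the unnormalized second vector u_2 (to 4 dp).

u_2 = (2.9565, 3.6957, 1.3478, 0.0435)

e_1 = c_1/‖c_1‖ = (-3, 2, 1, 3)/4.7958 = (-0.6255, 0.4170, 0.2085, 0.6255).
r_{12} = e_1·c_2 = -1.6681.
u_2 = c_2 + 1.6681·e_1 = (2.9565, 3.6957, 1.3478, 0.0435).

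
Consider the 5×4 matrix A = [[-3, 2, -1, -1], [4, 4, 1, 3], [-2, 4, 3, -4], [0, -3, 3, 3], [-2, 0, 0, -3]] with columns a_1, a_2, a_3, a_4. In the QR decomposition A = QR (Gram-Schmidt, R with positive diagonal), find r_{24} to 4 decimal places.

r_{24} = -2.5014

q_1 = a_1/‖a_1‖ = (-3, 4, -2, 0, -2)/5.7446 = (-0.5222, 0.6963, -0.3482, 0.0000, -0.3482).
r_{12} = q_1·a_2 = 0.3482.
u_2 = a_2 − 0.3482·q_1 = (2.1818, 3.7576, 4.1212, -3.0000, 0.1212).
‖u_2‖ = 6.6992, so q_2 = (0.3257, 0.5609, 0.6152, -0.4478, 0.0181).
r_{24} = q_2·a_4 = -2.5014.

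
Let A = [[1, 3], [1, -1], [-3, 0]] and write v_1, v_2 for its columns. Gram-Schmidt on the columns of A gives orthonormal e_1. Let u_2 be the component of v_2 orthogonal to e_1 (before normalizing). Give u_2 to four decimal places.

u_2 = (2.8182, -1.1818, 0.5455)

v_1 = (1, 1, -3); ‖v_1‖ = 3.3166, so e_1 = (0.3015, 0.3015, -0.9045).
e_1·v_2 = 0.3015·3 + 0.3015·(-1) + (-0.9045)·0 = 0.6030.
u_2 = v_2 − 0.6030·e_1 = (2.8182, -1.1818, 0.5455).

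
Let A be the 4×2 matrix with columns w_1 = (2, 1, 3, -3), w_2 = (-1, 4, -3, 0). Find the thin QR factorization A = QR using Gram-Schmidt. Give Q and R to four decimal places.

e_1 = w_1/‖w_1‖ = (2, 1, 3, -3)/4.7958 = (0.4170, 0.2085, 0.6255, -0.6255).
r_{12} = e_1·w_2 = -1.4596.
u_2 = w_2 + 1.4596·e_1 = (-0.3913, 4.3043, -2.0870, -0.9130).
‖u_2‖ = 4.8856, so e_2 = (-0.0801, 0.8810, -0.4272, -0.1869).

Q = [[0.4170, -0.0801], [0.2085, 0.8810], [0.6255, -0.4272], [-0.6255, -0.1869]], R = [[4.7958, -1.4596], [0.0000, 4.8856]]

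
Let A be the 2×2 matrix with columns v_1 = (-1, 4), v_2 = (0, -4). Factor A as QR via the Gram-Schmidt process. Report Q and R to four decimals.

v_1 = (-1, 4); ‖v_1‖ = 4.1231, so e_1 = (-0.2425, 0.9701).
e_1·v_2 = (-0.2425)·0 + 0.9701·(-4) = -3.8806.
u_2 = v_2 + 3.8806·e_1 = (-0.9412, -0.2353).
‖u_2‖ = 0.9701, so e_2 = (-0.9701, -0.2425).

Q = [[-0.2425, -0.9701], [0.9701, -0.2425]], R = [[4.1231, -3.8806], [0.0000, 0.9701]]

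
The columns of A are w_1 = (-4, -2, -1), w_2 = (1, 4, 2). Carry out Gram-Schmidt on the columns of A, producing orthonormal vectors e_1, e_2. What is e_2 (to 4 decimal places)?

w_1 = (-4, -2, -1); ‖w_1‖ = 4.5826, so e_1 = (-0.8729, -0.4364, -0.2182).
e_1·w_2 = (-0.8729)·1 + (-0.4364)·4 + (-0.2182)·2 = -3.0551.
u_2 = w_2 + 3.0551·e_1 = (-1.6667, 2.6667, 1.3333).
‖u_2‖ = 3.4157, so e_2 = (-0.4880, 0.7807, 0.3904).

e_2 = (-0.4880, 0.7807, 0.3904)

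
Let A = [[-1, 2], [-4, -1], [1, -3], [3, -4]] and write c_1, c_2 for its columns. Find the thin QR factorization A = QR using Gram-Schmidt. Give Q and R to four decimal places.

Q = [[-0.1925, 0.3117], [-0.7698, -0.6005], [0.1925, -0.5169], [0.5774, -0.5245]], R = [[5.1962, -2.5019], [0.0000, 4.8724]]

c_1 = (-1, -4, 1, 3); ‖c_1‖ = 5.1962, so q_1 = (-0.1925, -0.7698, 0.1925, 0.5774).
q_1·c_2 = (-0.1925)·2 + (-0.7698)·(-1) + 0.1925·(-3) + 0.5774·(-4) = -2.5019.
u_2 = c_2 + 2.5019·q_1 = (1.5185, -2.9259, -2.5185, -2.5556).
‖u_2‖ = 4.8724, so q_2 = (0.3117, -0.6005, -0.5169, -0.5245).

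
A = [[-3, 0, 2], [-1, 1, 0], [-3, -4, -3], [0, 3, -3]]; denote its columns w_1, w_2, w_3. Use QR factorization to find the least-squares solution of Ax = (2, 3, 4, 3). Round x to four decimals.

x = (-1.2659, 0.4582, -0.6626)

w_1 = (-3, -1, -3, 0); ‖w_1‖ = 4.3589, so q_1 = (-0.6882, -0.2294, -0.6882, 0.0000).
q_1·w_2 = (-0.6882)·0 + (-0.2294)·1 + (-0.6882)·(-4) + 0.0000·3 = 2.5236.
u_2 = w_2 − 2.5236·q_1 = (1.7368, 1.5789, -2.2632, 3.0000).
‖u_2‖ = 4.4308, so q_2 = (0.3920, 0.3564, -0.5108, 0.6771).
q_1·w_3 = (-0.6882)·2 + (-0.2294)·0 + (-0.6882)·(-3) + 0.0000·(-3) = 0.6882; q_2·w_3 = 0.3920·2 + 0.3564·0 + (-0.5108)·(-3) + 0.6771·(-3) = 0.2851.
u_3 = w_3 − 0.6882·q_1 − 0.2851·q_2 = (2.3619, 0.0563, -2.3807, -3.1930).
‖u_3‖ = 4.6309, so q_3 = (0.5100, 0.0122, -0.5141, -0.6895).
Qᵀb = (-4.8177, 1.8412, -3.0683).
Back-substitute: x_3 = -3.0683/4.6309 = -0.6626.
x_2 = (1.8412 − 0.2851·(-0.6626))/4.4308 = 0.4582.
x_1 = (-4.8177 − 2.5236·0.4582 − 0.6882·(-0.6626))/4.3589 = -1.2659.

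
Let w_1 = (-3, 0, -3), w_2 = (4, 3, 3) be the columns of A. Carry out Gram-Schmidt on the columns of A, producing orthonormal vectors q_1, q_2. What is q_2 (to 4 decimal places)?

q_2 = (0.1622, 0.9733, -0.1622)

w_1 = (-3, 0, -3); ‖w_1‖ = 4.2426, so q_1 = (-0.7071, 0.0000, -0.7071).
q_1·w_2 = (-0.7071)·4 + 0.0000·3 + (-0.7071)·3 = -4.9497.
u_2 = w_2 + 4.9497·q_1 = (0.5000, 3.0000, -0.5000).
‖u_2‖ = 3.0822, so q_2 = (0.1622, 0.9733, -0.1622).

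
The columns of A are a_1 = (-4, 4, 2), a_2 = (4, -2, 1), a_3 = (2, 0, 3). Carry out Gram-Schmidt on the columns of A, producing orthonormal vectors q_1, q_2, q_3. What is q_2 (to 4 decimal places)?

a_1 = (-4, 4, 2); ‖a_1‖ = 6.0000, so q_1 = (-0.6667, 0.6667, 0.3333).
q_1·a_2 = (-0.6667)·4 + 0.6667·(-2) + 0.3333·1 = -3.6667.
u_2 = a_2 + 3.6667·q_1 = (1.5556, 0.4444, 2.2222).
‖u_2‖ = 2.7487, so q_2 = (0.5659, 0.1617, 0.8085).

q_2 = (0.5659, 0.1617, 0.8085)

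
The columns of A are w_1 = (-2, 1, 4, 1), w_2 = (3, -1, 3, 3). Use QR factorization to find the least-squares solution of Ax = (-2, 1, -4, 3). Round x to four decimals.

x = (-0.2609, -0.2826)

q_1 = w_1/‖w_1‖ = (-2, 1, 4, 1)/4.6904 = (-0.4264, 0.2132, 0.8528, 0.2132).
r_{12} = q_1·w_2 = 1.7056.
u_2 = w_2 − 1.7056·q_1 = (3.7273, -1.3636, 1.5455, 2.6364).
‖u_2‖ = 5.0091, so q_2 = (0.7441, -0.2722, 0.3085, 0.5263).
Qᵀb = (-1.7056, -1.4156).
Back-substitute: x_2 = -1.4156/5.0091 = -0.2826.
x_1 = (-1.7056 − 1.7056·(-0.2826))/4.6904 = -0.2609.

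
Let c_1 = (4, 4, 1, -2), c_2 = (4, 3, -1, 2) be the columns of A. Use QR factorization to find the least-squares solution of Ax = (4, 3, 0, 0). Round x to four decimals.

x = (0.4561, 0.4836)

c_1 = (4, 4, 1, -2); ‖c_1‖ = 6.0828, so e_1 = (0.6576, 0.6576, 0.1644, -0.3288).
e_1·c_2 = 0.6576·4 + 0.6576·3 + 0.1644·(-1) + (-0.3288)·2 = 3.7812.
u_2 = c_2 − 3.7812·e_1 = (1.5135, 0.5135, -1.6216, 3.2432).
‖u_2‖ = 3.9627, so e_2 = (0.3819, 0.1296, -0.4092, 0.8185).
Qᵀb = (4.6032, 1.9165).
Back-substitute: x_2 = 1.9165/3.9627 = 0.4836.
x_1 = (4.6032 − 3.7812·0.4836)/6.0828 = 0.4561.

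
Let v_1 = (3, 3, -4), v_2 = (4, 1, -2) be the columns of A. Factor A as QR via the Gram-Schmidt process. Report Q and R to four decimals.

Q = [[0.5145, 0.8448], [0.5145, -0.4413], [-0.6860, 0.3026]], R = [[5.8310, 3.9445], [0.0000, 2.3326]]

e_1 = v_1/‖v_1‖ = (3, 3, -4)/5.8310 = (0.5145, 0.5145, -0.6860).
r_{12} = e_1·v_2 = 3.9445.
u_2 = v_2 − 3.9445·e_1 = (1.9706, -1.0294, 0.7059).
‖u_2‖ = 2.3326, so e_2 = (0.8448, -0.4413, 0.3026).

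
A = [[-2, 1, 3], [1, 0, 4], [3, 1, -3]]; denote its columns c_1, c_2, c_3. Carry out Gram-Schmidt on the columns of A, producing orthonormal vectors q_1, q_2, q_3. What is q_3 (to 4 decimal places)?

c_1 = (-2, 1, 3); ‖c_1‖ = 3.7417, so q_1 = (-0.5345, 0.2673, 0.8018).
q_1·c_2 = (-0.5345)·1 + 0.2673·0 + 0.8018·1 = 0.2673.
u_2 = c_2 − 0.2673·q_1 = (1.1429, -0.0714, 0.7857).
‖u_2‖ = 1.3887, so q_2 = (0.8230, -0.0514, 0.5658).
q_1·c_3 = (-0.5345)·3 + 0.2673·4 + 0.8018·(-3) = -2.9399; q_2·c_3 = 0.8230·3 + (-0.0514)·4 + 0.5658·(-3) = 0.5658.
u_3 = c_3 + 2.9399·q_1 − 0.5658·q_2 = (0.9630, 4.8148, -0.9630).
‖u_3‖ = 5.0037, so q_3 = (0.1925, 0.9623, -0.1925).

q_3 = (0.1925, 0.9623, -0.1925)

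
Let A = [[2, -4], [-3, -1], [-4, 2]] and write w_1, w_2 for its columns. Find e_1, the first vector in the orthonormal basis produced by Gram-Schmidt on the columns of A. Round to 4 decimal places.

e_1 = (0.3714, -0.5571, -0.7428)

w_1 = (2, -3, -4); ‖w_1‖ = 5.3852, so e_1 = (0.3714, -0.5571, -0.7428).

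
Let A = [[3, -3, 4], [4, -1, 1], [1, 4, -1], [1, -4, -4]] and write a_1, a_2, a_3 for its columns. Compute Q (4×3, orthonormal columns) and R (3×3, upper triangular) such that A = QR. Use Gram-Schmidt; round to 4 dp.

a_1 = (3, 4, 1, 1); ‖a_1‖ = 5.1962, so e_1 = (0.5774, 0.7698, 0.1925, 0.1925).
e_1·a_2 = 0.5774·(-3) + 0.7698·(-1) + 0.1925·4 + 0.1925·(-4) = -2.5019.
u_2 = a_2 + 2.5019·e_1 = (-1.5556, 0.9259, 4.4815, -3.5185).
‖u_2‖ = 5.9784, so e_2 = (-0.2602, 0.1549, 0.7496, -0.5885).
e_1·a_3 = 0.5774·4 + 0.7698·1 + 0.1925·(-1) + 0.1925·(-4) = 2.1170; e_2·a_3 = (-0.2602)·4 + 0.1549·1 + 0.7496·(-1) + (-0.5885)·(-4) = 0.7186.
u_3 = a_3 − 2.1170·e_1 − 0.7186·e_2 = (2.9648, -0.7409, -1.9461, -3.9845).
‖u_3‖ = 5.3854, so e_3 = (0.5505, -0.1376, -0.3614, -0.7399).

Q = [[0.5774, -0.2602, 0.5505], [0.7698, 0.1549, -0.1376], [0.1925, 0.7496, -0.3614], [0.1925, -0.5885, -0.7399]], R = [[5.1962, -2.5019, 2.1170], [0.0000, 5.9784, 0.7186], [0.0000, 0.0000, 5.3854]]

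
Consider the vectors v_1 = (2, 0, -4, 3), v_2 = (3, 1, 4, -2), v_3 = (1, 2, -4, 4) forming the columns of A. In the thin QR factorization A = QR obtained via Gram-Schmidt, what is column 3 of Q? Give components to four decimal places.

q_1 = v_1/‖v_1‖ = (2, 0, -4, 3)/5.3852 = (0.3714, 0.0000, -0.7428, 0.5571).
r_{12} = q_1·v_2 = -2.9711.
u_2 = v_2 + 2.9711·q_1 = (4.1034, 1.0000, 1.7931, -0.3448).
‖u_2‖ = 4.6013, so q_2 = (0.8918, 0.2173, 0.3897, -0.0749).
r_{13} = q_1·v_3 = 5.5709; r_{23} = q_2·v_3 = -0.5321.
u_3 = v_3 − 5.5709·q_1 + 0.5321·q_2 = (-0.5945, 2.1156, 0.3453, 0.8567).
‖u_3‖ = 2.3838, so q_3 = (-0.2494, 0.8875, 0.1448, 0.3594).

q_3 = (-0.2494, 0.8875, 0.1448, 0.3594)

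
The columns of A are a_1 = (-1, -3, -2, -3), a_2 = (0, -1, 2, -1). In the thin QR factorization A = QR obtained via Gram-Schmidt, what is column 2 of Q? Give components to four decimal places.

a_1 = (-1, -3, -2, -3); ‖a_1‖ = 4.7958, so q_1 = (-0.2085, -0.6255, -0.4170, -0.6255).
q_1·a_2 = (-0.2085)·0 + (-0.6255)·(-1) + (-0.4170)·2 + (-0.6255)·(-1) = 0.4170.
u_2 = a_2 − 0.4170·q_1 = (0.0870, -0.7391, 2.1739, -0.7391).
‖u_2‖ = 2.4137, so q_2 = (0.0360, -0.3062, 0.9006, -0.3062).

q_2 = (0.0360, -0.3062, 0.9006, -0.3062)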